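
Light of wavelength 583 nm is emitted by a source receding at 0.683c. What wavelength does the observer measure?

β = 0.683
Wavelength Doppler factor = √(1.683/0.317) = √(5.309) = 2.304
λ_obs = 583 × 2.304 = 1343 nm (redshift)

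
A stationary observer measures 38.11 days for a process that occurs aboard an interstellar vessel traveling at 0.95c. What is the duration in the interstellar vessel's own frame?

Dilated time Δt = 38.11 days
γ = 1/√(1 - 0.95²) = 3.203
Δt₀ = Δt/γ = 38.11/3.203 = 11.90 days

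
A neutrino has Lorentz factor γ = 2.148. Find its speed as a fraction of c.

From γ = 1/√(1 - v²/c²):
1/γ² = 1/2.148² = 0.2167
v²/c² = 1 - 0.2167 = 0.7833
v/c = √(0.7833) = 0.8850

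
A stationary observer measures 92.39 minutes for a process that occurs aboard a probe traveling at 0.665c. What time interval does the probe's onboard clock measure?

Dilated time Δt = 92.39 minutes
γ = 1/√(1 - 0.665²) = 1.339
Δt₀ = Δt/γ = 92.39/1.339 = 69.00 minutes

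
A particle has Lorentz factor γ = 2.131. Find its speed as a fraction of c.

From γ = 1/√(1 - v²/c²):
1/γ² = 1/2.131² = 0.2202
v²/c² = 1 - 0.2202 = 0.7798
v/c = √(0.7798) = 0.8831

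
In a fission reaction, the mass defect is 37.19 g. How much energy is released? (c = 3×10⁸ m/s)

Convert mass defect: Δm = 37.19 g = 0.03719 kg
E = Δm·c² = 0.03719 × (3×10⁸)²
= 0.03719 × 9×10¹⁶ = 3.347×10¹⁵ J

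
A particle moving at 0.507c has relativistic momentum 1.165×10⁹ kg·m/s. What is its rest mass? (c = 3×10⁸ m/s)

γ = 1/√(1 - 0.507²) = 1.1602
v = 0.507 × 3×10⁸ = 1.521×10⁸ m/s
m = p/(γv) = 1.165×10⁹/(1.1602 × 1.521×10⁸) = 6.602 kg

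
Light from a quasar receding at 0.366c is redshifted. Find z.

β = 0.366
(1+β)/(1-β) = 1.366/0.634 = 2.15457
√(2.15457) = 1.4678
z = 1.4678 - 1 = 0.4678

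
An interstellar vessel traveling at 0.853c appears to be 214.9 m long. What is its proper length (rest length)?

Contracted length L = 214.9 m
γ = 1/√(1 - 0.853²) = 1.91604
L₀ = γL = 1.91604 × 214.9 = 411.8 m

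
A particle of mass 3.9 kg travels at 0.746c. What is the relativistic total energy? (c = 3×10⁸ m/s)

γ = 1/√(1 - 0.746²) = 1.5016
mc² = 3.9 × (3×10⁸)² = 3.510×10¹⁷ J
E = γmc² = 1.5016 × 3.510×10¹⁷ = 5.271×10¹⁷ J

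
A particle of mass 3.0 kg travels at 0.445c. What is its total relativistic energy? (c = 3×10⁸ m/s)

γ = 1/√(1 - 0.445²) = 1.1167
mc² = 3.0 × (3×10⁸)² = 2.700×10¹⁷ J
E = γmc² = 1.1167 × 2.700×10¹⁷ = 3.015×10¹⁷ J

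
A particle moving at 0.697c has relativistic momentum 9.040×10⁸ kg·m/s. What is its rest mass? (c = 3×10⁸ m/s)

γ = 1/√(1 - 0.697²) = 1.3946
v = 0.697 × 3×10⁸ = 2.091×10⁸ m/s
m = p/(γv) = 9.040×10⁸/(1.3946 × 2.091×10⁸) = 3.100 kg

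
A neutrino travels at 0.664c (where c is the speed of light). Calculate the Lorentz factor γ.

v/c = 0.664, so (v/c)² = 0.440896
1 - (v/c)² = 0.559104
γ = 1/√(0.559104) = 1.337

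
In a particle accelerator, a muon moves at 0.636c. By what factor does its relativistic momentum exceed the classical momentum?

p_rel = γmv, p_class = mv
Ratio = γ = 1/√(1 - 0.636²)
= 1/√(0.595504) = 1.296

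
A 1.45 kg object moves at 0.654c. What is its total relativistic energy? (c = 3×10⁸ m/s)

γ = 1/√(1 - 0.654²) = 1.322
mc² = 1.45 × (3×10⁸)² = 1.305×10¹⁷ J
E = γmc² = 1.322 × 1.305×10¹⁷ = 1.725×10¹⁷ J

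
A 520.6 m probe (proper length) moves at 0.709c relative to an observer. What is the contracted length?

Proper length L₀ = 520.6 m
γ = 1/√(1 - 0.709²) = 1.418
L = L₀/γ = 520.6/1.418 = 367.1 m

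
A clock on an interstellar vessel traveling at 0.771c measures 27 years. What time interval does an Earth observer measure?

Proper time Δt₀ = 27 years
γ = 1/√(1 - 0.771²) = 1.5703
Δt = γΔt₀ = 1.5703 × 27 = 42.40 years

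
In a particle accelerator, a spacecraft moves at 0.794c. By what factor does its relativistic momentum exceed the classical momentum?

p_rel = γmv, p_class = mv
Ratio = γ = 1/√(1 - 0.794²)
= 1/√(0.369564) = 1.645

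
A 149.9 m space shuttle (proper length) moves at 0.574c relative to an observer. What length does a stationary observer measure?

Proper length L₀ = 149.9 m
γ = 1/√(1 - 0.574²) = 1.2212
L = L₀/γ = 149.9/1.2212 = 122.7 m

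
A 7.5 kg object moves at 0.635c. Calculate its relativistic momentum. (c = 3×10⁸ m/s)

γ = 1/√(1 - 0.635²) = 1.294
v = 0.635 × 3×10⁸ = 1.905×10⁸ m/s
p = γmv = 1.294 × 7.5 × 1.905×10⁸ = 1.849×10⁹ kg·m/s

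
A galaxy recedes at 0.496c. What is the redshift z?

β = 0.496
(1+β)/(1-β) = 1.496/0.504 = 2.9683
√(2.9683) = 1.7229
z = 1.7229 - 1 = 0.7229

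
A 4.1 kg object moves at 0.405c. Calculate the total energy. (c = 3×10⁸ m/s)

γ = 1/√(1 - 0.405²) = 1.0937
mc² = 4.1 × (3×10⁸)² = 3.690×10¹⁷ J
E = γmc² = 1.0937 × 3.690×10¹⁷ = 4.036×10¹⁷ J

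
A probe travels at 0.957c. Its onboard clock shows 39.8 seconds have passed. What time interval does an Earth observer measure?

Proper time Δt₀ = 39.8 seconds
γ = 1/√(1 - 0.957²) = 3.447
Δt = γΔt₀ = 3.447 × 39.8 = 137.2 seconds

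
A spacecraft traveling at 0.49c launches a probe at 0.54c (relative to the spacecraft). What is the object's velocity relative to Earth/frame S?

u = (u' + v)/(1 + u'v/c²)
Numerator: 0.54 + 0.49 = 1.03
Denominator: 1 + 0.2646 = 1.2646
u = 1.03/1.2646 = 0.8145c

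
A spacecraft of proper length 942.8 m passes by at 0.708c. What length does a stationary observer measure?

Proper length L₀ = 942.8 m
γ = 1/√(1 - 0.708²) = 1.416
L = L₀/γ = 942.8/1.416 = 665.8 m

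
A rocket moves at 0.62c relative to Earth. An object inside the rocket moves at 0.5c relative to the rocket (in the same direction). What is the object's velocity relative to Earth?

u = (u' + v)/(1 + u'v/c²)
Numerator: 0.5 + 0.62 = 1.12
Denominator: 1 + 0.31 = 1.31
u = 1.12/1.31 = 0.8550c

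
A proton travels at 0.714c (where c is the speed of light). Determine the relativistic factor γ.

v/c = 0.714, so (v/c)² = 0.509796
1 - (v/c)² = 0.490204
γ = 1/√(0.490204) = 1.428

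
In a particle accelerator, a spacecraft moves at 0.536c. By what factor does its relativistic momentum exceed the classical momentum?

p_rel = γmv, p_class = mv
Ratio = γ = 1/√(1 - 0.536²)
= 1/√(0.712704) = 1.185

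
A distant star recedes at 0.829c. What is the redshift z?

β = 0.829
(1+β)/(1-β) = 1.829/0.171 = 10.696
√(10.696) = 3.270
z = 3.270 - 1 = 2.270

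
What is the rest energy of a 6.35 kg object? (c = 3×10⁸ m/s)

c² = (3×10⁸)² = 9.000×10¹⁶ m²/s²
E₀ = mc² = 6.35 × 9.000×10¹⁶ = 5.715×10¹⁷ J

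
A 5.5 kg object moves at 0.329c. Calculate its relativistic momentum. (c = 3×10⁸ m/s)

γ = 1/√(1 - 0.329²) = 1.059
v = 0.329 × 3×10⁸ = 9.870×10⁷ m/s
p = γmv = 1.059 × 5.5 × 9.870×10⁷ = 5.749×10⁸ kg·m/s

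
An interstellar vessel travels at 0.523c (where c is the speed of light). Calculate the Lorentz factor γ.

v/c = 0.523, so (v/c)² = 0.273529
1 - (v/c)² = 0.726471
γ = 1/√(0.726471) = 1.173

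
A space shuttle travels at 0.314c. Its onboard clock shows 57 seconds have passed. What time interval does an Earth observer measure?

Proper time Δt₀ = 57 seconds
γ = 1/√(1 - 0.314²) = 1.0533
Δt = γΔt₀ = 1.0533 × 57 = 60.04 seconds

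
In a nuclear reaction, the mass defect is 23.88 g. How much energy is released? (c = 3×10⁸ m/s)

Convert mass defect: Δm = 23.88 g = 0.02388 kg
E = Δm·c² = 0.02388 × (3×10⁸)²
= 0.02388 × 9×10¹⁶ = 2.149×10¹⁵ J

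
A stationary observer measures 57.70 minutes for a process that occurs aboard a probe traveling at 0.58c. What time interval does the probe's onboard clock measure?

Dilated time Δt = 57.70 minutes
γ = 1/√(1 - 0.58²) = 1.2276
Δt₀ = Δt/γ = 57.70/1.2276 = 47.00 minutes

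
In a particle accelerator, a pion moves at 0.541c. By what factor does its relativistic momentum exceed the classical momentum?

p_rel = γmv, p_class = mv
Ratio = γ = 1/√(1 - 0.541²)
= 1/√(0.707319) = 1.189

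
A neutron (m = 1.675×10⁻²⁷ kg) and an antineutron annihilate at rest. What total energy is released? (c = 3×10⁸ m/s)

Both particles have the same rest mass, so total mass = 2m
E = 2m·c² = 2 × 1.675×10⁻²⁷ × (3×10⁸)²
= 2 × 1.675×10⁻²⁷ × 9×10¹⁶
= 3.015×10⁻¹⁰ J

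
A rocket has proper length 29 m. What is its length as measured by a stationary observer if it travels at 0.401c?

Proper length L₀ = 29 m
γ = 1/√(1 - 0.401²) = 1.0916
L = L₀/γ = 29/1.0916 = 26.57 m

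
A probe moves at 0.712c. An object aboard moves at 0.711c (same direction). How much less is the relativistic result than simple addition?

Classical: u' + v = 0.711 + 0.712 = 1.423c
Relativistic: u = (0.711 + 0.712)/(1 + 0.506232) = 1.423/1.506232 = 0.9447c
Difference: 1.423 - 0.9447 = 0.4783c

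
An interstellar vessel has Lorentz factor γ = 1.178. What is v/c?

From γ = 1/√(1 - v²/c²):
1/γ² = 1/1.178² = 0.7206
v²/c² = 1 - 0.7206 = 0.2794
v/c = √(0.2794) = 0.5286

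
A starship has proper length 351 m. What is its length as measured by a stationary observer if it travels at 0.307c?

Proper length L₀ = 351 m
γ = 1/√(1 - 0.307²) = 1.0507
L = L₀/γ = 351/1.0507 = 334.1 m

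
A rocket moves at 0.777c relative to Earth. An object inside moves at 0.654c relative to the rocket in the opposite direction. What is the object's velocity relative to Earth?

Object's velocity in rocket frame is u' = -0.654c
u = (u' + v)/(1 + u'v/c²) = (v - 0.654)/(1 - 0.654·v/c²)
Numerator: 0.777 - 0.654 = 0.123
Denominator: 1 - 0.508158 = 0.491842
u = 0.123/0.491842 = 0.2501c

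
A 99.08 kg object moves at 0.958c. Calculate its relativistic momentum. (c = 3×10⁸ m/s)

γ = 1/√(1 - 0.958²) = 3.4871
v = 0.958 × 3×10⁸ = 2.874×10⁸ m/s
p = γmv = 3.4871 × 99.08 × 2.874×10⁸ = 9.930×10¹⁰ kg·m/s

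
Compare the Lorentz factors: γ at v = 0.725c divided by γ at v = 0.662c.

γ₁ = 1/√(1 - 0.725²) = 1.452
γ₂ = 1/√(1 - 0.662²) = 1.334
γ₁/γ₂ = 1.452/1.334 = 1.088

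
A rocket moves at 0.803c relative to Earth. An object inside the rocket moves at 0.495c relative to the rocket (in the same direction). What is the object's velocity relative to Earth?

u = (u' + v)/(1 + u'v/c²)
Numerator: 0.495 + 0.803 = 1.298
Denominator: 1 + 0.397485 = 1.397485
u = 1.298/1.397485 = 0.9288c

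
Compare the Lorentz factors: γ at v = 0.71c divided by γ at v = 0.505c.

γ₁ = 1/√(1 - 0.71²) = 1.4200
γ₂ = 1/√(1 - 0.505²) = 1.1586
γ₁/γ₂ = 1.4200/1.1586 = 1.226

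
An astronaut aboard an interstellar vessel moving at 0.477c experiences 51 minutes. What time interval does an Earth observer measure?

Proper time Δt₀ = 51 minutes
γ = 1/√(1 - 0.477²) = 1.1378
Δt = γΔt₀ = 1.1378 × 51 = 58.03 minutes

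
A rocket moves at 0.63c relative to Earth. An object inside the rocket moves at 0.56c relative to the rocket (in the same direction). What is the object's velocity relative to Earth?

u = (u' + v)/(1 + u'v/c²)
Numerator: 0.56 + 0.63 = 1.19
Denominator: 1 + 0.3528 = 1.3528
u = 1.19/1.3528 = 0.8797c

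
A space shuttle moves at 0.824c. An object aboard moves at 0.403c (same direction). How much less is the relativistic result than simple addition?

Classical: u' + v = 0.403 + 0.824 = 1.227c
Relativistic: u = (0.403 + 0.824)/(1 + 0.332072) = 1.227/1.332072 = 0.9211c
Difference: 1.227 - 0.9211 = 0.3059c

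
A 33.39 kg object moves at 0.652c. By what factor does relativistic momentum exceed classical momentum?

p_rel = γmv, p_class = mv
Ratio = γ = 1/√(1 - 0.652²) = 1.319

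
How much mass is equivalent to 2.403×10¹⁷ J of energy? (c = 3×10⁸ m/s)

From E = mc², we get m = E/c²
c² = (3×10⁸)² = 9×10¹⁶ m²/s²
m = 2.403×10¹⁷ / 9×10¹⁶ = 2.670 kg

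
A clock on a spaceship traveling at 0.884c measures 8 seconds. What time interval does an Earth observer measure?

Proper time Δt₀ = 8 seconds
γ = 1/√(1 - 0.884²) = 2.139
Δt = γΔt₀ = 2.139 × 8 = 17.11 seconds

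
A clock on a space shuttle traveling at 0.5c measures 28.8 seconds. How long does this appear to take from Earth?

Proper time Δt₀ = 28.8 seconds
γ = 1/√(1 - 0.5²) = 1.155
Δt = γΔt₀ = 1.155 × 28.8 = 33.26 seconds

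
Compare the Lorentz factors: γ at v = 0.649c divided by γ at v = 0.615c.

γ₁ = 1/√(1 - 0.649²) = 1.314
γ₂ = 1/√(1 - 0.615²) = 1.268
γ₁/γ₂ = 1.314/1.268 = 1.036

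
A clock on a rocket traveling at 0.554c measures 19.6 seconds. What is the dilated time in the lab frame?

Proper time Δt₀ = 19.6 seconds
γ = 1/√(1 - 0.554²) = 1.201
Δt = γΔt₀ = 1.201 × 19.6 = 23.54 seconds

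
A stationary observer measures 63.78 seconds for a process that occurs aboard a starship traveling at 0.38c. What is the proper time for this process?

Dilated time Δt = 63.78 seconds
γ = 1/√(1 - 0.38²) = 1.081
Δt₀ = Δt/γ = 63.78/1.081 = 59.00 seconds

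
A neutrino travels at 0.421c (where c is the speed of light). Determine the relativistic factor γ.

v/c = 0.421, so (v/c)² = 0.177241
1 - (v/c)² = 0.822759
γ = 1/√(0.822759) = 1.102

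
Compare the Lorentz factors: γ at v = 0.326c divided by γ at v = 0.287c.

γ₁ = 1/√(1 - 0.326²) = 1.058
γ₂ = 1/√(1 - 0.287²) = 1.044
γ₁/γ₂ = 1.058/1.044 = 1.013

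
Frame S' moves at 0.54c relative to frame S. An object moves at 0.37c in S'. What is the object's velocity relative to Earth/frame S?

u = (u' + v)/(1 + u'v/c²)
Numerator: 0.37 + 0.54 = 0.91
Denominator: 1 + 0.1998 = 1.1998
u = 0.91/1.1998 = 0.7585c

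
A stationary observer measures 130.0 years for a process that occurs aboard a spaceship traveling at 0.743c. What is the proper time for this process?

Dilated time Δt = 130.0 years
γ = 1/√(1 - 0.743²) = 1.494
Δt₀ = Δt/γ = 130.0/1.494 = 87.01 years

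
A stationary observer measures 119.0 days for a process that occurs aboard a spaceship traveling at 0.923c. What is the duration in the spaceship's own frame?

Dilated time Δt = 119.0 days
γ = 1/√(1 - 0.923²) = 2.599
Δt₀ = Δt/γ = 119.0/2.599 = 45.79 days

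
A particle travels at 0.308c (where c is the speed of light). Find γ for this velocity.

v/c = 0.308, so (v/c)² = 0.094864
1 - (v/c)² = 0.905136
γ = 1/√(0.905136) = 1.051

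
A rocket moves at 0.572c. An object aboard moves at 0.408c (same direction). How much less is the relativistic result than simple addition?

Classical: u' + v = 0.408 + 0.572 = 0.98c
Relativistic: u = (0.408 + 0.572)/(1 + 0.233376) = 0.98/1.233376 = 0.7946c
Difference: 0.98 - 0.7946 = 0.1854c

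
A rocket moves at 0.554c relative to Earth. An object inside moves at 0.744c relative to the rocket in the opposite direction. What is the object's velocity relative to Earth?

Object's velocity in rocket frame is u' = -0.744c
u = (u' + v)/(1 + u'v/c²) = (v - 0.744)/(1 - 0.744·v/c²)
Numerator: 0.554 - 0.744 = -0.19
Denominator: 1 - 0.412176 = 0.587824
u = -0.19/0.587824 = -0.3232c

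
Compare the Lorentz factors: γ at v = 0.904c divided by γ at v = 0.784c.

γ₁ = 1/√(1 - 0.904²) = 2.339
γ₂ = 1/√(1 - 0.784²) = 1.611
γ₁/γ₂ = 2.339/1.611 = 1.452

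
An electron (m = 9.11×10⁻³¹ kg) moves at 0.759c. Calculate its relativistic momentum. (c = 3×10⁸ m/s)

γ = 1/√(1 - 0.759²) = 1.536
v = 0.759 × 3×10⁸ = 2.277×10⁸ m/s
p = γmv = 1.536 × 9.11×10⁻³¹ × 2.277×10⁸ = 3.186×10⁻²² kg·m/s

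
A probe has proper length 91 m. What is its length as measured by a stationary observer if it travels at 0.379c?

Proper length L₀ = 91 m
γ = 1/√(1 - 0.379²) = 1.0806
L = L₀/γ = 91/1.0806 = 84.21 m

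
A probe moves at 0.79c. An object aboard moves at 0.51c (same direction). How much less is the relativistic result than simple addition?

Classical: u' + v = 0.51 + 0.79 = 1.3c
Relativistic: u = (0.51 + 0.79)/(1 + 0.4029) = 1.3/1.4029 = 0.9267c
Difference: 1.3 - 0.9267 = 0.3733c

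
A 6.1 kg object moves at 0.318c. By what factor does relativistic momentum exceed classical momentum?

p_rel = γmv, p_class = mv
Ratio = γ = 1/√(1 - 0.318²) = 1.055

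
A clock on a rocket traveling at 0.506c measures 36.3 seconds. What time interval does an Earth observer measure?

Proper time Δt₀ = 36.3 seconds
γ = 1/√(1 - 0.506²) = 1.1594
Δt = γΔt₀ = 1.1594 × 36.3 = 42.09 seconds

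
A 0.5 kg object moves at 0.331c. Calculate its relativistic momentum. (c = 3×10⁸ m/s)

γ = 1/√(1 - 0.331²) = 1.05974
v = 0.331 × 3×10⁸ = 9.930×10⁷ m/s
p = γmv = 1.05974 × 0.5 × 9.930×10⁷ = 5.262×10⁷ kg·m/s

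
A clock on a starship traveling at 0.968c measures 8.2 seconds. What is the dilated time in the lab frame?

Proper time Δt₀ = 8.2 seconds
γ = 1/√(1 - 0.968²) = 3.985
Δt = γΔt₀ = 3.985 × 8.2 = 32.68 seconds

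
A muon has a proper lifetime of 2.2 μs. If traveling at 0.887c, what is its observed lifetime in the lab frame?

Proper lifetime τ₀ = 2.2 μs
γ = 1/√(1 - 0.887²) = 2.1656
τ = γτ₀ = 2.1656 × 2.2 μs = 4.764 μs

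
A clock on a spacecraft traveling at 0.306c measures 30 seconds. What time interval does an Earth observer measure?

Proper time Δt₀ = 30 seconds
γ = 1/√(1 - 0.306²) = 1.0504
Δt = γΔt₀ = 1.0504 × 30 = 31.51 seconds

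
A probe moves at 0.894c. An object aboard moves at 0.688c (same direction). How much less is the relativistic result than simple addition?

Classical: u' + v = 0.688 + 0.894 = 1.582c
Relativistic: u = (0.688 + 0.894)/(1 + 0.615072) = 1.582/1.615072 = 0.9795c
Difference: 1.582 - 0.9795 = 0.6025c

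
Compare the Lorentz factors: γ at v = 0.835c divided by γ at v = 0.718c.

γ₁ = 1/√(1 - 0.835²) = 1.8174
γ₂ = 1/√(1 - 0.718²) = 1.4367
γ₁/γ₂ = 1.8174/1.4367 = 1.265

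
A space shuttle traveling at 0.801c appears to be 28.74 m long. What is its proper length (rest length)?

Contracted length L = 28.74 m
γ = 1/√(1 - 0.801²) = 1.6704
L₀ = γL = 1.6704 × 28.74 = 48.01 m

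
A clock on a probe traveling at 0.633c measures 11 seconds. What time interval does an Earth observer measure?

Proper time Δt₀ = 11 seconds
γ = 1/√(1 - 0.633²) = 1.292
Δt = γΔt₀ = 1.292 × 11 = 14.21 seconds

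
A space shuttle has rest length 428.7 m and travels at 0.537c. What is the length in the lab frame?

Proper length L₀ = 428.7 m
γ = 1/√(1 - 0.537²) = 1.18542
L = L₀/γ = 428.7/1.18542 = 361.6 m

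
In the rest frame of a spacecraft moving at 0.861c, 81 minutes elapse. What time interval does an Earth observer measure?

Proper time Δt₀ = 81 minutes
γ = 1/√(1 - 0.861²) = 1.9662
Δt = γΔt₀ = 1.9662 × 81 = 159.3 minutes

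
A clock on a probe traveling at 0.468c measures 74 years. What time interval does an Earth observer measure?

Proper time Δt₀ = 74 years
γ = 1/√(1 - 0.468²) = 1.1316
Δt = γΔt₀ = 1.1316 × 74 = 83.74 years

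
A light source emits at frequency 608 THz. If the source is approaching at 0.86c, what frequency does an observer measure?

β = v/c = 0.86
(1+β)/(1-β) = 1.86/0.14 = 13.286
Doppler factor = √(13.286) = 3.645
f_obs = 608 × 3.645 = 2216 THz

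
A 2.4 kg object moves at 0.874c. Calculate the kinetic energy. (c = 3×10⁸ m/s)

γ = 1/√(1 - 0.874²) = 2.058
γ - 1 = 1.058
KE = (γ-1)mc² = 1.058 × 2.4 × (3×10⁸)² = 2.285×10¹⁷ J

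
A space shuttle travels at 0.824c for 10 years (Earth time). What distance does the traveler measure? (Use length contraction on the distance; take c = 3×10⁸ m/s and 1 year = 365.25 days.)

Earth distance: d = v × t = 0.824c × 10 yr = 7.801×10¹⁶ m
γ = 1.765
d' = d/γ = 7.801×10¹⁶/1.765 = 4.420×10¹⁶ m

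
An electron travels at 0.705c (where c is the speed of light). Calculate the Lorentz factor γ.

v/c = 0.705, so (v/c)² = 0.497025
1 - (v/c)² = 0.502975
γ = 1/√(0.502975) = 1.410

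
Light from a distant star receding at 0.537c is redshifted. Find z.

β = 0.537
(1+β)/(1-β) = 1.537/0.463 = 3.320
√(3.320) = 1.822
z = 1.822 - 1 = 0.8220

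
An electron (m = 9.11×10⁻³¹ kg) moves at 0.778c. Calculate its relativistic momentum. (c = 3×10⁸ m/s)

γ = 1/√(1 - 0.778²) = 1.5917
v = 0.778 × 3×10⁸ = 2.334×10⁸ m/s
p = γmv = 1.5917 × 9.11×10⁻³¹ × 2.334×10⁸ = 3.384×10⁻²² kg·m/s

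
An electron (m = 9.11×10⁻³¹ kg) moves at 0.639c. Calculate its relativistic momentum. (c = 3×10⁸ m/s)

γ = 1/√(1 - 0.639²) = 1.300
v = 0.639 × 3×10⁸ = 1.917×10⁸ m/s
p = γmv = 1.300 × 9.11×10⁻³¹ × 1.917×10⁸ = 2.270×10⁻²² kg·m/s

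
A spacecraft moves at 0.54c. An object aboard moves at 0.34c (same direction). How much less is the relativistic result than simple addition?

Classical: u' + v = 0.34 + 0.54 = 0.88c
Relativistic: u = (0.34 + 0.54)/(1 + 0.1836) = 0.88/1.1836 = 0.7435c
Difference: 0.88 - 0.7435 = 0.1365c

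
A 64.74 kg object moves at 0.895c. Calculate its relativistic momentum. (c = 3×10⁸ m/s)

γ = 1/√(1 - 0.895²) = 2.242
v = 0.895 × 3×10⁸ = 2.685×10⁸ m/s
p = γmv = 2.242 × 64.74 × 2.685×10⁸ = 3.897×10¹⁰ kg·m/s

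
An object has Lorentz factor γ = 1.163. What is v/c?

From γ = 1/√(1 - v²/c²):
1/γ² = 1/1.163² = 0.7393
v²/c² = 1 - 0.7393 = 0.2607
v/c = √(0.2607) = 0.5106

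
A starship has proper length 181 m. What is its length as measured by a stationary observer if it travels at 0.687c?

Proper length L₀ = 181 m
γ = 1/√(1 - 0.687²) = 1.376
L = L₀/γ = 181/1.376 = 131.5 m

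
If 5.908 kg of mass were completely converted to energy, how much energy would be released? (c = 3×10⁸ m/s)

Using E = mc²:
c² = (3×10⁸)² = 9×10¹⁶ m²/s²
E = 5.908 × 9×10¹⁶ = 5.317×10¹⁷ J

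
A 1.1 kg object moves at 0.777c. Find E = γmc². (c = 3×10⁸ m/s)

γ = 1/√(1 - 0.777²) = 1.589
mc² = 1.1 × (3×10⁸)² = 9.900×10¹⁶ J
E = γmc² = 1.589 × 9.900×10¹⁶ = 1.573×10¹⁷ J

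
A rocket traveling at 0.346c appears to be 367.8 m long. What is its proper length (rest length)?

Contracted length L = 367.8 m
γ = 1/√(1 - 0.346²) = 1.0658
L₀ = γL = 1.0658 × 367.8 = 392.0 m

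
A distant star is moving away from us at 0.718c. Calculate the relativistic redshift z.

β = 0.718
(1+β)/(1-β) = 1.718/0.282 = 6.092
√(6.092) = 2.468
z = 2.468 - 1 = 1.468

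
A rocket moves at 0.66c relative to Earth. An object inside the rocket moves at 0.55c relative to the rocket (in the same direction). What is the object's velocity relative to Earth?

u = (u' + v)/(1 + u'v/c²)
Numerator: 0.55 + 0.66 = 1.21
Denominator: 1 + 0.363 = 1.363
u = 1.21/1.363 = 0.8877c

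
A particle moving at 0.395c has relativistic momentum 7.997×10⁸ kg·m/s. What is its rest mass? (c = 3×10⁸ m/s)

γ = 1/√(1 - 0.395²) = 1.0885
v = 0.395 × 3×10⁸ = 1.185×10⁸ m/s
m = p/(γv) = 7.997×10⁸/(1.0885 × 1.185×10⁸) = 6.200 kg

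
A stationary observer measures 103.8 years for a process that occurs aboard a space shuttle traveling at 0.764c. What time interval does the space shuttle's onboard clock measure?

Dilated time Δt = 103.8 years
γ = 1/√(1 - 0.764²) = 1.550
Δt₀ = Δt/γ = 103.8/1.550 = 66.97 years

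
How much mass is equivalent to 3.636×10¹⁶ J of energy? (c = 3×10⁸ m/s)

From E = mc², we get m = E/c²
c² = (3×10⁸)² = 9×10¹⁶ m²/s²
m = 3.636×10¹⁶ / 9×10¹⁶ = 0.4040 kg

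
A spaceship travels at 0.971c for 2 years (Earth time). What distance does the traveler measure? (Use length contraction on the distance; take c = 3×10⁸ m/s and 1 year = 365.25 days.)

Earth distance: d = v × t = 0.971c × 2 yr = 1.839×10¹⁶ m
γ = 4.183
d' = d/γ = 1.839×10¹⁶/4.183 = 4.396×10¹⁵ m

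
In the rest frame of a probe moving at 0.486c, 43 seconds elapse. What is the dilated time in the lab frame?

Proper time Δt₀ = 43 seconds
γ = 1/√(1 - 0.486²) = 1.1442
Δt = γΔt₀ = 1.1442 × 43 = 49.20 seconds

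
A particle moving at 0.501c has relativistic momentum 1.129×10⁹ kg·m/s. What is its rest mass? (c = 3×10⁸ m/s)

γ = 1/√(1 - 0.501²) = 1.1555
v = 0.501 × 3×10⁸ = 1.503×10⁸ m/s
m = p/(γv) = 1.129×10⁹/(1.1555 × 1.503×10⁸) = 6.501 kg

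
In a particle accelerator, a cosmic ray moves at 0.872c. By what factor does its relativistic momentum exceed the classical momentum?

p_rel = γmv, p_class = mv
Ratio = γ = 1/√(1 - 0.872²)
= 1/√(0.239616) = 2.043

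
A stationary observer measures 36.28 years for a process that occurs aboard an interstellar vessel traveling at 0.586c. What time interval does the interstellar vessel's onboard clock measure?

Dilated time Δt = 36.28 years
γ = 1/√(1 - 0.586²) = 1.234
Δt₀ = Δt/γ = 36.28/1.234 = 29.40 years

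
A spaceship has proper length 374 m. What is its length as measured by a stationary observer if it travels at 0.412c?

Proper length L₀ = 374 m
γ = 1/√(1 - 0.412²) = 1.0975
L = L₀/γ = 374/1.0975 = 340.8 m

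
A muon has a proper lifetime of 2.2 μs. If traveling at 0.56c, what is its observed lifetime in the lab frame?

Proper lifetime τ₀ = 2.2 μs
γ = 1/√(1 - 0.56²) = 1.207
τ = γτ₀ = 1.207 × 2.2 μs = 2.655 μs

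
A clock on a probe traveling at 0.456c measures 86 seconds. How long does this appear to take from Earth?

Proper time Δt₀ = 86 seconds
γ = 1/√(1 - 0.456²) = 1.1236
Δt = γΔt₀ = 1.1236 × 86 = 96.63 seconds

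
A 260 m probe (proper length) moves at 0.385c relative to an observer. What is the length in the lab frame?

Proper length L₀ = 260 m
γ = 1/√(1 - 0.385²) = 1.0835
L = L₀/γ = 260/1.0835 = 240.0 m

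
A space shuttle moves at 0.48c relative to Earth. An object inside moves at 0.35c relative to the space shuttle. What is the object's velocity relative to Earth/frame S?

u = (u' + v)/(1 + u'v/c²)
Numerator: 0.35 + 0.48 = 0.83
Denominator: 1 + 0.168 = 1.168
u = 0.83/1.168 = 0.7106c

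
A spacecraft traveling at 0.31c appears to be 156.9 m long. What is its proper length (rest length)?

Contracted length L = 156.9 m
γ = 1/√(1 - 0.31²) = 1.0518
L₀ = γL = 1.0518 × 156.9 = 165.0 m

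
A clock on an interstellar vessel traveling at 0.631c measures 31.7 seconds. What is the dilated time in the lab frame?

Proper time Δt₀ = 31.7 seconds
γ = 1/√(1 - 0.631²) = 1.289
Δt = γΔt₀ = 1.289 × 31.7 = 40.86 seconds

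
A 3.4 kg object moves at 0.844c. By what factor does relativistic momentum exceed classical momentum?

p_rel = γmv, p_class = mv
Ratio = γ = 1/√(1 - 0.844²) = 1.864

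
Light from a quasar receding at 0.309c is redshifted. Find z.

β = 0.309
(1+β)/(1-β) = 1.309/0.691 = 1.8944
√(1.8944) = 1.3764
z = 1.3764 - 1 = 0.3764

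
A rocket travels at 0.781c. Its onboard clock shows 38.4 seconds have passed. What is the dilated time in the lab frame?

Proper time Δt₀ = 38.4 seconds
γ = 1/√(1 - 0.781²) = 1.6012
Δt = γΔt₀ = 1.6012 × 38.4 = 61.49 seconds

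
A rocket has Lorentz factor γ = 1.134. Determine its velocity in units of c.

From γ = 1/√(1 - v²/c²):
1/γ² = 1/1.134² = 0.7776
v²/c² = 1 - 0.7776 = 0.2224
v/c = √(0.2224) = 0.4716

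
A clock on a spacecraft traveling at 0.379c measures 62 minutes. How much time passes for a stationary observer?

Proper time Δt₀ = 62 minutes
γ = 1/√(1 - 0.379²) = 1.0806
Δt = γΔt₀ = 1.0806 × 62 = 67.00 minutes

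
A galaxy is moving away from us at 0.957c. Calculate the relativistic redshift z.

β = 0.957
(1+β)/(1-β) = 1.957/0.043 = 45.51
√(45.51) = 6.746
z = 6.746 - 1 = 5.746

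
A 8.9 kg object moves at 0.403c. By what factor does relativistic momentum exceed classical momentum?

p_rel = γmv, p_class = mv
Ratio = γ = 1/√(1 - 0.403²) = 1.093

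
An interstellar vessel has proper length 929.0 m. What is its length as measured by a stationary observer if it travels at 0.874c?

Proper length L₀ = 929.0 m
γ = 1/√(1 - 0.874²) = 2.058
L = L₀/γ = 929.0/2.058 = 451.4 m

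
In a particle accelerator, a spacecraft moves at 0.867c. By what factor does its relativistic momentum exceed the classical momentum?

p_rel = γmv, p_class = mv
Ratio = γ = 1/√(1 - 0.867²)
= 1/√(0.248311) = 2.007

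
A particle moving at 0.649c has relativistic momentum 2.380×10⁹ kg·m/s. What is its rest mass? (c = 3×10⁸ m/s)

γ = 1/√(1 - 0.649²) = 1.3144
v = 0.649 × 3×10⁸ = 1.947×10⁸ m/s
m = p/(γv) = 2.380×10⁹/(1.3144 × 1.947×10⁸) = 9.300 kg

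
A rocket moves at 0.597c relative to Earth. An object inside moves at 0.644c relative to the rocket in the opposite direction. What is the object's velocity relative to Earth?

Object's velocity in rocket frame is u' = -0.644c
u = (u' + v)/(1 + u'v/c²) = (v - 0.644)/(1 - 0.644·v/c²)
Numerator: 0.597 - 0.644 = -0.047
Denominator: 1 - 0.384468 = 0.615532
u = -0.047/0.615532 = -0.07636c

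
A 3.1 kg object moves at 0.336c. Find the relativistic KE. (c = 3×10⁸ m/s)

γ = 1/√(1 - 0.336²) = 1.06173
γ - 1 = 0.06173
KE = (γ-1)mc² = 0.06173 × 3.1 × (3×10⁸)² = 1.722×10¹⁶ J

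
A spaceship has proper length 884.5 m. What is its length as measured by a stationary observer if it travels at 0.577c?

Proper length L₀ = 884.5 m
γ = 1/√(1 - 0.577²) = 1.2244
L = L₀/γ = 884.5/1.2244 = 722.4 m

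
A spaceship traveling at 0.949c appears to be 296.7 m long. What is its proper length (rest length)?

Contracted length L = 296.7 m
γ = 1/√(1 - 0.949²) = 3.172
L₀ = γL = 3.172 × 296.7 = 941.1 m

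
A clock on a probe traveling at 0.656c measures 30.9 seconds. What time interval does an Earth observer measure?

Proper time Δt₀ = 30.9 seconds
γ = 1/√(1 - 0.656²) = 1.325
Δt = γΔt₀ = 1.325 × 30.9 = 40.94 seconds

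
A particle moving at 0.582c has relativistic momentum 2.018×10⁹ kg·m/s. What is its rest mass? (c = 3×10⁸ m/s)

γ = 1/√(1 - 0.582²) = 1.2297
v = 0.582 × 3×10⁸ = 1.746×10⁸ m/s
m = p/(γv) = 2.018×10⁹/(1.2297 × 1.746×10⁸) = 9.399 kg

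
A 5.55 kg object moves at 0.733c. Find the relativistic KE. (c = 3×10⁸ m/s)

γ = 1/√(1 - 0.733²) = 1.4701
γ - 1 = 0.4701
KE = (γ-1)mc² = 0.4701 × 5.55 × (3×10⁸)² = 2.348×10¹⁷ J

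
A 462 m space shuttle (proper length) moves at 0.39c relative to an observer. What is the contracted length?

Proper length L₀ = 462 m
γ = 1/√(1 - 0.39²) = 1.086
L = L₀/γ = 462/1.086 = 425.4 m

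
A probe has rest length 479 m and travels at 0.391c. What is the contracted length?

Proper length L₀ = 479 m
γ = 1/√(1 - 0.391²) = 1.0865
L = L₀/γ = 479/1.0865 = 440.9 m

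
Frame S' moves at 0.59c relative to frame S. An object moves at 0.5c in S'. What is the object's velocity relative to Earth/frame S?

u = (u' + v)/(1 + u'v/c²)
Numerator: 0.5 + 0.59 = 1.09
Denominator: 1 + 0.295 = 1.295
u = 1.09/1.295 = 0.8417c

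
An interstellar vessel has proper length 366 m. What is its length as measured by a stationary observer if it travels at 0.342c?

Proper length L₀ = 366 m
γ = 1/√(1 - 0.342²) = 1.0642
L = L₀/γ = 366/1.0642 = 343.9 m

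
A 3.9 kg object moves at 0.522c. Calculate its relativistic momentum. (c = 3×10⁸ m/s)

γ = 1/√(1 - 0.522²) = 1.1724
v = 0.522 × 3×10⁸ = 1.566×10⁸ m/s
p = γmv = 1.1724 × 3.9 × 1.566×10⁸ = 7.160×10⁸ kg·m/s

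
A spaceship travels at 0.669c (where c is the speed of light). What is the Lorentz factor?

v/c = 0.669, so (v/c)² = 0.447561
1 - (v/c)² = 0.552439
γ = 1/√(0.552439) = 1.345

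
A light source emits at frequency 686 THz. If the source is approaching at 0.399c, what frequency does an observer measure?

β = v/c = 0.399
(1+β)/(1-β) = 1.399/0.601 = 2.328
Doppler factor = √(2.328) = 1.526
f_obs = 686 × 1.526 = 1047 THz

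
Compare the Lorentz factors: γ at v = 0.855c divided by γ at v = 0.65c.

γ₁ = 1/√(1 - 0.855²) = 1.928
γ₂ = 1/√(1 - 0.65²) = 1.316
γ₁/γ₂ = 1.928/1.316 = 1.465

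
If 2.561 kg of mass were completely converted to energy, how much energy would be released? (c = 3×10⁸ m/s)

Using E = mc²:
c² = (3×10⁸)² = 9×10¹⁶ m²/s²
E = 2.561 × 9×10¹⁶ = 2.305×10¹⁷ J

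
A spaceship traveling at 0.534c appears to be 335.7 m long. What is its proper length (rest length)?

Contracted length L = 335.7 m
γ = 1/√(1 - 0.534²) = 1.183
L₀ = γL = 1.183 × 335.7 = 397.1 m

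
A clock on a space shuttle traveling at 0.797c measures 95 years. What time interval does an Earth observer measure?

Proper time Δt₀ = 95 years
γ = 1/√(1 - 0.797²) = 1.656
Δt = γΔt₀ = 1.656 × 95 = 157.3 years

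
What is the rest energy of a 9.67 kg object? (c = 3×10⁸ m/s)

c² = (3×10⁸)² = 9.000×10¹⁶ m²/s²
E₀ = mc² = 9.67 × 9.000×10¹⁶ = 8.703×10¹⁷ J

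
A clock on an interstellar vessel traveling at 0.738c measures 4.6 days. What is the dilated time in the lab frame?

Proper time Δt₀ = 4.6 days
γ = 1/√(1 - 0.738²) = 1.482
Δt = γΔt₀ = 1.482 × 4.6 = 6.817 days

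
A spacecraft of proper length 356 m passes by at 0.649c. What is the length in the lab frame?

Proper length L₀ = 356 m
γ = 1/√(1 - 0.649²) = 1.3144
L = L₀/γ = 356/1.3144 = 270.8 m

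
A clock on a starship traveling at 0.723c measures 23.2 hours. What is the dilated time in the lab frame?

Proper time Δt₀ = 23.2 hours
γ = 1/√(1 - 0.723²) = 1.4475
Δt = γΔt₀ = 1.4475 × 23.2 = 33.58 hours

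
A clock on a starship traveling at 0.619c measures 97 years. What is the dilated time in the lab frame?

Proper time Δt₀ = 97 years
γ = 1/√(1 - 0.619²) = 1.273
Δt = γΔt₀ = 1.273 × 97 = 123.5 years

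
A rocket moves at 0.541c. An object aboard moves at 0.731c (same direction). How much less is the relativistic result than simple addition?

Classical: u' + v = 0.731 + 0.541 = 1.272c
Relativistic: u = (0.731 + 0.541)/(1 + 0.395471) = 1.272/1.395471 = 0.9115c
Difference: 1.272 - 0.9115 = 0.3605c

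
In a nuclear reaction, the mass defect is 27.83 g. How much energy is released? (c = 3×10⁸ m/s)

Convert mass defect: Δm = 27.83 g = 0.02783 kg
E = Δm·c² = 0.02783 × (3×10⁸)²
= 0.02783 × 9×10¹⁶ = 2.505×10¹⁵ J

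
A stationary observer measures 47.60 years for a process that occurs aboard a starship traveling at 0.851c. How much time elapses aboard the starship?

Dilated time Δt = 47.60 years
γ = 1/√(1 - 0.851²) = 1.904
Δt₀ = Δt/γ = 47.60/1.904 = 25.00 years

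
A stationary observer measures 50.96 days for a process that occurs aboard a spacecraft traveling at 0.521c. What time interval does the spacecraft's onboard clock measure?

Dilated time Δt = 50.96 days
γ = 1/√(1 - 0.521²) = 1.1716
Δt₀ = Δt/γ = 50.96/1.1716 = 43.50 days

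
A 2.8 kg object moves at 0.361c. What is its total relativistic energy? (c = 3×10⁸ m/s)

γ = 1/√(1 - 0.361²) = 1.0723
mc² = 2.8 × (3×10⁸)² = 2.520×10¹⁷ J
E = γmc² = 1.0723 × 2.520×10¹⁷ = 2.702×10¹⁷ J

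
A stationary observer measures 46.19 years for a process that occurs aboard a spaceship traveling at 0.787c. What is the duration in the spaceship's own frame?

Dilated time Δt = 46.19 years
γ = 1/√(1 - 0.787²) = 1.6209
Δt₀ = Δt/γ = 46.19/1.6209 = 28.50 years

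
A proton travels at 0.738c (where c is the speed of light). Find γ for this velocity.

v/c = 0.738, so (v/c)² = 0.544644
1 - (v/c)² = 0.455356
γ = 1/√(0.455356) = 1.482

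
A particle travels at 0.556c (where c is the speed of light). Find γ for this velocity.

v/c = 0.556, so (v/c)² = 0.309136
1 - (v/c)² = 0.690864
γ = 1/√(0.690864) = 1.203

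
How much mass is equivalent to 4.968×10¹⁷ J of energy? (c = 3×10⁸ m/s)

From E = mc², we get m = E/c²
c² = (3×10⁸)² = 9×10¹⁶ m²/s²
m = 4.968×10¹⁷ / 9×10¹⁶ = 5.520 kg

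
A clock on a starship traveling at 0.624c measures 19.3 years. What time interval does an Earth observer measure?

Proper time Δt₀ = 19.3 years
γ = 1/√(1 - 0.624²) = 1.280
Δt = γΔt₀ = 1.280 × 19.3 = 24.70 years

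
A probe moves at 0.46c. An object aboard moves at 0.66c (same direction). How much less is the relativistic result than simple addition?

Classical: u' + v = 0.66 + 0.46 = 1.12c
Relativistic: u = (0.66 + 0.46)/(1 + 0.3036) = 1.12/1.3036 = 0.8592c
Difference: 1.12 - 0.8592 = 0.2608c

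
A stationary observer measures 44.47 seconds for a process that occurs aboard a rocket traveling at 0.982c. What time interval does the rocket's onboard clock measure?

Dilated time Δt = 44.47 seconds
γ = 1/√(1 - 0.982²) = 5.294
Δt₀ = Δt/γ = 44.47/5.294 = 8.400 seconds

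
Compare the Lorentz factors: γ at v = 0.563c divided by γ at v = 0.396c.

γ₁ = 1/√(1 - 0.563²) = 1.210
γ₂ = 1/√(1 - 0.396²) = 1.089
γ₁/γ₂ = 1.210/1.089 = 1.111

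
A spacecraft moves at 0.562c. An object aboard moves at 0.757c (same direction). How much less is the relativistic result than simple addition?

Classical: u' + v = 0.757 + 0.562 = 1.319c
Relativistic: u = (0.757 + 0.562)/(1 + 0.425434) = 1.319/1.425434 = 0.9253c
Difference: 1.319 - 0.9253 = 0.3937c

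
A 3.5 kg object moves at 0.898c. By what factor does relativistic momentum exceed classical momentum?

p_rel = γmv, p_class = mv
Ratio = γ = 1/√(1 - 0.898²) = 2.273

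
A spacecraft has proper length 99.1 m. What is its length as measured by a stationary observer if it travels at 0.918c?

Proper length L₀ = 99.1 m
γ = 1/√(1 - 0.918²) = 2.5216
L = L₀/γ = 99.1/2.5216 = 39.30 m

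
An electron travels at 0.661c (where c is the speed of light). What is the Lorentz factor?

v/c = 0.661, so (v/c)² = 0.436921
1 - (v/c)² = 0.563079
γ = 1/√(0.563079) = 1.333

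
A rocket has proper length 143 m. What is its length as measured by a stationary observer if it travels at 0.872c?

Proper length L₀ = 143 m
γ = 1/√(1 - 0.872²) = 2.043
L = L₀/γ = 143/2.043 = 70.00 m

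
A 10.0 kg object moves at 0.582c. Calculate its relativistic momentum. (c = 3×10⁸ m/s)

γ = 1/√(1 - 0.582²) = 1.2297
v = 0.582 × 3×10⁸ = 1.746×10⁸ m/s
p = γmv = 1.2297 × 10.0 × 1.746×10⁸ = 2.147×10⁹ kg·m/s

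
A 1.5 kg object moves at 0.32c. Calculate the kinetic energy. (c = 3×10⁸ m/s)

γ = 1/√(1 - 0.32²) = 1.0555
γ - 1 = 0.05550
KE = (γ-1)mc² = 0.05550 × 1.5 × (3×10⁸)² = 7.493×10¹⁵ J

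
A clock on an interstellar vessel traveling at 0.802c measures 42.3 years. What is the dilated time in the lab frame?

Proper time Δt₀ = 42.3 years
γ = 1/√(1 - 0.802²) = 1.67413
Δt = γΔt₀ = 1.67413 × 42.3 = 70.82 years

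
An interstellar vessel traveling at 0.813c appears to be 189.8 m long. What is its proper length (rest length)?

Contracted length L = 189.8 m
γ = 1/√(1 - 0.813²) = 1.7174
L₀ = γL = 1.7174 × 189.8 = 326.0 m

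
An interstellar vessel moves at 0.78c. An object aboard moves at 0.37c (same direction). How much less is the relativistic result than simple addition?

Classical: u' + v = 0.37 + 0.78 = 1.15c
Relativistic: u = (0.37 + 0.78)/(1 + 0.2886) = 1.15/1.2886 = 0.8924c
Difference: 1.15 - 0.8924 = 0.2576c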